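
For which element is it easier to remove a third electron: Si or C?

Si

After 2 electrons have been removed, what remains? Si²⁺ still has 2 valence electrons; C²⁺ still has 2 valence electrons.
All are still removing valence electrons, so compare the +2 ions as you would atoms: IE_3 generally rises across a period (higher Z_eff) and falls down a group (larger shell), subject to the usual subshell exceptions.
Valence configurations: Si²⁺ [Ne]3s², C²⁺ [He]2s².
Approximate IE_3 values (kJ/mol): Si 3232, C 4620.
So the third ionization energies run Si < C.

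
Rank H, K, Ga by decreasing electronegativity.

H > Ga > K

Atoms toward the upper right of the periodic table pull bonding electrons most strongly.
Here both period and group differ, so the two effects have to be weighed against each other.
Ga > K: both are in period 4; the period trend gives Ga the larger value.
H > Ga: the two effects oppose for this pair; the down-group effect wins (2.20 vs 1.81).
Approximate values (Pauling): H 2.20, K 0.82, Ga 1.81.
So from highest to lowest: H > Ga > K.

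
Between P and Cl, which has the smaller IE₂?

P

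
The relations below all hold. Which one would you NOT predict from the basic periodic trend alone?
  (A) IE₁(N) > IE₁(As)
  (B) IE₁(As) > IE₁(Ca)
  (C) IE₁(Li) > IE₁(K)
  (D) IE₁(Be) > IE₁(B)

The general trend: first ionization energy increases across a period and decreases down a group.
(A) N (period 2, group 15) vs As (period 4, group 15): the stated order agrees with the simple trend.
(B) As (period 4, group 15) vs Ca (period 4, group 2): the stated order agrees with the simple trend.
(C) Li (period 2, group 1) vs K (period 4, group 1): the stated order agrees with the simple trend.
(D) Be (period 2, group 2) vs B (period 2, group 13): the stated order contradicts the simple trend.
The exception is (D): removing B's lone 2p electron is easier than breaking Be's filled 2s².

(D)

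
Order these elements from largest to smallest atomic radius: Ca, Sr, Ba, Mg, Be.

Ba, Sr, Ca, Mg, Be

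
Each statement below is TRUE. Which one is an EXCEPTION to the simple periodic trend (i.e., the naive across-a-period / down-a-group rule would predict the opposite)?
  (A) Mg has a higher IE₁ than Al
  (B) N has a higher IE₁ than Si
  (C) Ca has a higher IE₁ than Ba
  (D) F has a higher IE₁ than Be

The general trend: IE₁ increases across a period and decreases down a group.
(A) Mg (period 3, group 2) vs Al (period 3, group 13): the stated order contradicts the simple trend.
(B) N (period 2, group 15) vs Si (period 3, group 14): the stated order agrees with the simple trend.
(C) Ca (period 4, group 2) vs Ba (period 6, group 2): the stated order agrees with the simple trend.
(D) F (period 2, group 17) vs Be (period 2, group 2): the stated order agrees with the simple trend.
The exception is (A): Al's single 3p electron is easier to remove than one from Mg's filled 3s².

(A)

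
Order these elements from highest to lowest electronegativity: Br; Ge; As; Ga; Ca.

Atoms toward the upper right of the periodic table pull bonding electrons most strongly.
All lie in period 4, so electronegativity increases left to right.
So from highest to lowest: Br > As > Ge > Ga > Ca.

Br, As, Ge, Ga, Ca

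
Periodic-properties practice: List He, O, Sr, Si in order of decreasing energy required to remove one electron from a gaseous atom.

He > O > Si > Sr

He is in period 1, group 18; O is in period 2, group 16; Si is in period 3, group 14; Sr is in period 5, group 2.
IE₁ increases left→right with effective nuclear charge and decreases top→bottom as the valence shell moves farther out.
Here both period and group differ, so the two effects have to be weighed against each other.
Si > Sr: relative to Sr, both the across-period and down-group shifts push Si's first ionization energy up.
O > Si: relative to Si, both the across-period and down-group shifts push O's first ionization energy up.
He > O: relative to O, both the across-period and down-group shifts push He's first ionization energy up.
Approximate values (kJ/mol): He 2372, O 1314, Si 786, Sr 550.
So from highest to lowest: He > O > Si > Sr.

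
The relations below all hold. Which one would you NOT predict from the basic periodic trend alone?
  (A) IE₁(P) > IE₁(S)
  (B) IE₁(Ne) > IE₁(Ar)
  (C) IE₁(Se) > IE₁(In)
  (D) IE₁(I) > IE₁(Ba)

The general trend: first ionisation energy increases across a period and decreases down a group.
(A) P (period 3, group 15) vs S (period 3, group 16): the stated order contradicts the simple trend.
(B) Ne (period 2, group 18) vs Ar (period 3, group 18): the stated order agrees with the simple trend.
(C) Se (period 4, group 16) vs In (period 5, group 13): the stated order agrees with the simple trend.
(D) I (period 5, group 17) vs Ba (period 6, group 2): the stated order agrees with the simple trend.
The exception is (A): S (3p⁴) ionizes more easily than half-filled P (3p³) because the paired 3p electron in S is pushed out by e⁻–e⁻ repulsion.

(A)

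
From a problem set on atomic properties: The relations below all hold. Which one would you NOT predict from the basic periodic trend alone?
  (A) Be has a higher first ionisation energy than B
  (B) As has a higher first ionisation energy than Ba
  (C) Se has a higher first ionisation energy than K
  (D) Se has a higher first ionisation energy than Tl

(A)

The general trend: first ionisation energy increases across a period and decreases down a group.
(A) Be (period 2, group 2) vs B (period 2, group 13): the stated order contradicts the simple trend.
(B) As (period 4, group 15) vs Ba (period 6, group 2): the stated order agrees with the simple trend.
(C) Se (period 4, group 16) vs K (period 4, group 1): the stated order agrees with the simple trend.
(D) Se (period 4, group 16) vs Tl (period 6, group 13): the stated order agrees with the simple trend.
The exception is (A): removing B's lone 2p electron is easier than breaking Be's filled 2s².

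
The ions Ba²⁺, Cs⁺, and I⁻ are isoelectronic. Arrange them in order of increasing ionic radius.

All of these have 54 electrons, so size is governed by nuclear charge alone: the more protons, the stronger the pull on the same electron cloud, and the smaller the ion.
Nuclear charges: Ba²⁺ (Z=56), Cs⁺ (Z=55), I⁻ (Z=53).
Smallest to largest: Ba²⁺ < Cs⁺ < I⁻.

Ba²⁺ < Cs⁺ < I⁻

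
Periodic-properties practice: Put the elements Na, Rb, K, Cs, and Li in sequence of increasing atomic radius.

Li < Na < K < Rb < Cs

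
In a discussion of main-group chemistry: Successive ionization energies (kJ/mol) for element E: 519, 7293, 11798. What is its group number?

Look for the largest jump between consecutive ionization energies: IE2/IE1 ≈ 14.1, far larger than any earlier ratio.
That jump marks the point where a core electron is being removed. So the atom has 1 valence electron.
A main-group element with 1 valence electron is in group 1.

Group 1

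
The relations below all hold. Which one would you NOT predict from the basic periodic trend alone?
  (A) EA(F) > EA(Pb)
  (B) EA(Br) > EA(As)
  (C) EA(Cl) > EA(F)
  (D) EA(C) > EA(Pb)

(C)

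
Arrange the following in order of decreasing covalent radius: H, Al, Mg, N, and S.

Moving right in a period, electrons are added to the same shell under a stronger nuclear pull, so atoms get smaller; moving down, a new shell is opened and atoms get larger.
Here both period and group differ, so the two effects have to be weighed against each other.
N > H: the two effects oppose for this pair; the down-group effect wins (71 vs 32 pm).
S > N: the two effects oppose for this pair; the down-group effect wins (103 vs 71 pm).
Al > S: Al lies to the left of S in period 3, so the across-period effect alone puts Al larger.
Mg > Al: Mg lies to the left of Al in period 3, so the across-period effect alone puts Mg larger.
Approximate values (pm): H 32, N 71, Mg 139, Al 126, S 103.
So from largest to smallest: Mg > Al > S > N > H.

Mg > Al > S > N > H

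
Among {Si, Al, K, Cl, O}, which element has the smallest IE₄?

After 3 electrons have been removed, what remains? Si³⁺ still has 1 valence electron; Al³⁺ is the bare [Ne] core; K³⁺ is already 2 electrons into the core; Cl³⁺ still has 4 valence electrons; O³⁺ still has 3 valence electrons.
Usually core removal costs more than valence removal, but here the competition is close: a tightly held n=2 valence electron can cost more to remove than an n=3 core electron, so the actual values have to decide it.
Valence configurations: Si³⁺ [Ne]3s¹, Cl³⁺ [Ne]3s²3p², O³⁺ [He]2s²2p¹.
Tabulated IE_4 (kJ/mol): Si 4356, Al 11577, K 5877, Cl 5159, O 7469.
Putting it together, IE_4: Si < Cl < K < O < Al.

Si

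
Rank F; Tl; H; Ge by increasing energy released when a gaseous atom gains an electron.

H is in period 1, group 1; F is in period 2, group 17; Ge is in period 4, group 14; Tl is in period 6, group 13.
Electron affinity generally becomes more exothermic across a period toward the halogens and less exothermic down a group.
These span different periods and groups, so the two trends combine.
H > Tl: the two effects oppose for this pair; the down-group effect wins (73 vs 19 kJ/mol).
Ge > H: period and group pull opposite ways; the across-period shift dominates (119 vs 73 kJ/mol).
F > Ge: relative to Ge, both the across-period and down-group shifts push F's electron affinity up.
Tabulated electron affinity (kJ/mol): H 73, F 328, Ge 119, Tl 19.
So from lowest to highest: Tl < H < Ge < F.

Tl < H < Ge < F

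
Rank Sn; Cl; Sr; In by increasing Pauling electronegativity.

Cl is in period 3, group 17; Sr is in period 5, group 2; In is in period 5, group 13; Sn is in period 5, group 14.
Atoms toward the upper right of the periodic table pull bonding electrons most strongly.
Neither a single period nor a single group — weigh both effects.
In > Sr: In lies to the right of Sr in period 5, so the across-period effect alone puts In higher.
Sn > In: Sn lies to the right of In in period 5, so the across-period effect alone puts Sn higher.
Cl > Sn: relative to Sn, both the across-period and down-group shifts push Cl's electronegativity up.
Tabulated electronegativity (Pauling): Cl 3.16, Sr 0.95, In 1.78, Sn 1.96.
So from lowest to highest: Sr < In < Sn < Cl.

Sr < In < Sn < Cl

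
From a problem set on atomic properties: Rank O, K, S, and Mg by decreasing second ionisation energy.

IE_2 is the cost of taking one more electron from the +1 cation: O⁺ still has 5 valence electrons; K⁺ is the bare [Ar] core; S⁺ still has 5 valence electrons; Mg⁺ still has 1 valence electron.
Usually core removal costs more than valence removal, but here the competition is close: a tightly held n=2 valence electron can cost more to remove than an n=3 core electron, so the actual values have to decide it.
Valence configurations: O⁺ [He]2s²2p³, S⁺ [Ne]3s²3p³, Mg⁺ [Ne]3s¹.
The numbers (kJ/mol): O 3388, K 3052, S 2252, Mg 1451.
So the second ionization energies run Mg < S < K < O.

O > K > S > Mg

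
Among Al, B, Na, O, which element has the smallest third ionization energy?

Al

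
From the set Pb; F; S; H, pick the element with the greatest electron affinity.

F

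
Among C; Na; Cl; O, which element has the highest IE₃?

Na

After 2 electrons have been removed, what remains? C²⁺ still has 2 valence electrons; Na²⁺ is already 1 electron into the core; Cl²⁺ still has 5 valence electrons; O²⁺ still has 4 valence electrons.
Pulling an electron out of a noble-gas core costs far more than removing a remaining valence electron, so Na sits at the high end of IE_3.
Valence configurations: C²⁺ [He]2s², Cl²⁺ [Ne]3s²3p³, O²⁺ [He]2s²2p².
Approximate IE_3 values (kJ/mol): C 4620, Na 6910, Cl 3822, O 5300.
Overall IE_3 order: Cl < C < O < Na.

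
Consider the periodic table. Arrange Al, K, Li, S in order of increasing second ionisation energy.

Al, S, K, Li

Consider each +1 ion: Al⁺ still has 2 valence electrons; K⁺ is the bare [Ar] core; Li⁺ is the bare [He] core; S⁺ still has 5 valence electrons.
Core electrons are held far more tightly than valence electrons, so K and Li top the IE_2 order.
Valence configurations: Al⁺ [Ne]3s², S⁺ [Ne]3s²3p³.
The numbers (kJ/mol): Al 1817, K 3052, Li 7298, S 2252.
Hence IE_2: Al < S < K < Li.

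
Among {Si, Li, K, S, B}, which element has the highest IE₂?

After 1 electron has been removed, what remains? Si⁺ still has 3 valence electrons; Li⁺ is the bare [He] core; K⁺ is the bare [Ar] core; S⁺ still has 5 valence electrons; B⁺ still has 2 valence electrons.
Pulling an electron out of a noble-gas core costs far more than removing a remaining valence electron, so K and Li sit at the high end of IE_2.
Valence configurations: Si⁺ [Ne]3s²3p¹, S⁺ [Ne]3s²3p³, B⁺ [He]2s².
Approximate IE_2 values (kJ/mol): Si 1577, Li 7298, K 3052, S 2252, B 2427.
Hence IE_2: Si < S < B < K < Li.

Li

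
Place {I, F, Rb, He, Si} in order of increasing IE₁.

Rb, Si, I, F, He

He is in period 1, group 18; F is in period 2, group 17; Si is in period 3, group 14; Rb is in period 5, group 1; I is in period 5, group 17.
Across a period the outer electron is held more tightly (higher IE₁); down a group it sits in a higher shell, more shielded, and comes off more easily.
Neither a single period nor a single group — weigh both effects.
Si > Rb: both effects reinforce here, so Si is clearly the higher of the two.
I > Si: the two effects oppose for this pair; the across-period effect wins (1008 vs 786 kJ/mol).
F > I: they share group 17; the group trend gives F the larger value.
He > F: both effects reinforce here, so He is clearly the higher of the two.
For reference (kJ/mol): He 2372, F 1681, Si 786, Rb 403, I 1008.
So from lowest to highest: Rb < Si < I < F < He.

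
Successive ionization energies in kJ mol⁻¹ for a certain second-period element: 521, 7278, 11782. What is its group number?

Group 1

Look for the largest jump between consecutive ionization energies: IE2/IE1 ≈ 14.0, far larger than any earlier ratio.
That jump marks the point where a core electron is being removed. So the atom has 1 valence electron.
A main-group element with 1 valence electron is in group 1.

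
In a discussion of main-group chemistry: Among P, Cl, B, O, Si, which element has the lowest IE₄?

IE_4 is the cost of taking one more electron from the +3 cation: P³⁺ still has 2 valence electrons; Cl³⁺ still has 4 valence electrons; B³⁺ is the bare [He] core; O³⁺ still has 3 valence electrons; Si³⁺ still has 1 valence electron.
Breaking into a closed-shell core is much more expensive than removing a leftover valence electron — B has the largest IE_4 here.
Valence configurations: P³⁺ [Ne]3s², Cl³⁺ [Ne]3s²3p², O³⁺ [He]2s²2p¹, Si³⁺ [Ne]3s¹.
Approximate IE_4 values (kJ/mol): P 4964, Cl 5159, B 25026, O 7469, Si 4356.
So the fourth ionization energies run Si < P < Cl < O < B.

Si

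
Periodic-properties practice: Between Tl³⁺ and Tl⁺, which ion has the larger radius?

Tl⁺

Both ions have Z = 81 protons, but Tl³⁺ has lost more electrons, so its remaining electrons feel a larger effective nuclear charge per electron and are pulled in more tightly.
Higher positive charge → smaller ion, so Tl⁺ > Tl³⁺.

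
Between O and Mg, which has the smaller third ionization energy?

IE_3 is the cost of taking one more electron from the +2 cation: O²⁺ still has 4 valence electrons; Mg²⁺ is the bare [Ne] core.
Core electrons are held far more tightly than valence electrons, so Mg tops the IE_3 order.
The numbers (kJ/mol): O 5300, Mg 7733.
Putting it together, IE_3: O < Mg.

O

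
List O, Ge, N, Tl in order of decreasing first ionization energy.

N > O > Ge > Tl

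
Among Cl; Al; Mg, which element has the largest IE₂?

Cl

The second ionization energy removes an electron from the +1 ion. For each element: Cl⁺ still has 6 valence electrons; Al⁺ still has 2 valence electrons; Mg⁺ still has 1 valence electron.
All are still removing valence electrons, so compare the +1 ions as you would atoms: IE_2 generally rises across a period (higher Z_eff) and falls down a group (larger shell), subject to the usual subshell exceptions.
Valence configurations: Cl⁺ [Ne]3s²3p⁴, Al⁺ [Ne]3s², Mg⁺ [Ne]3s¹.
Approximate IE_2 values (kJ/mol): Cl 2298, Al 1817, Mg 1451.
Overall IE_2 order: Mg < Al < Cl.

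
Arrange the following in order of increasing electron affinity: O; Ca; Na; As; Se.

O is in period 2, group 16; Na is in period 3, group 1; Ca is in period 4, group 2; As is in period 4, group 15; Se is in period 4, group 16.
Atoms with high Z_eff and room in the valence shell (especially the halogens) have the most exothermic electron affinities.
Here both period and group differ, so the two effects have to be weighed against each other.
Na > Ca: the two effects oppose for this pair; the down-group effect wins (53 vs 2 kJ/mol).
As > Na: period and group pull opposite ways; the across-period shift dominates (78 vs 53 kJ/mol).
O > As: both effects reinforce here, so O is clearly the higher of the two.
Se > O: this pair runs against the simple trend — see the exception note.
Note the exception: Se has a higher electron affinity than O, contrary to the simple trend — O's compact 2p subshell gives strong electron–electron repulsion on the added electron.
Approximate values (kJ/mol): O 141, Na 53, Ca 2, As 78, Se 195.
So from lowest to highest: Ca < Na < As < O < Se.

Ca < Na < As < O < Se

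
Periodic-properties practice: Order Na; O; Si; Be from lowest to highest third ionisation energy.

The third ionization energy removes an electron from the +2 ion. For each element: Na²⁺ is already 1 electron into the core; O²⁺ still has 4 valence electrons; Si²⁺ still has 2 valence electrons; Be²⁺ is the bare [He] core.
Pulling an electron out of a noble-gas core costs far more than removing a remaining valence electron, so Na and Be sit at the high end of IE_3.
Valence configurations: O²⁺ [He]2s²2p², Si²⁺ [Ne]3s².
Approximate IE_3 values (kJ/mol): Na 6910, O 5300, Si 3232, Be 14849.
Putting it together, IE_3: Si < O < Na < Be.

Si, O, Na, Be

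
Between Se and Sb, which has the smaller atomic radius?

Radius decreases left→right (rising Z_eff, same n) and increases top→bottom (higher n).
Here both period and group differ, so the two effects have to be weighed against each other.
Sb > Se: both effects reinforce here, so Sb is clearly the larger of the two.
For reference (pm): Se 116, Sb 140.
So Se has the smaller atomic radius (Se < Sb).

Se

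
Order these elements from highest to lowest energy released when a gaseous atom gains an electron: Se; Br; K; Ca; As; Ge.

Br > Se > Ge > As > K > Ca

EA tends to increase across a period and decrease down a group, though the pattern is less regular than for IE or radius.
All lie in period 4; the across-period trend (electron affinity increases left to right) applies, with the exception below.
Note the exception: K has a higher electron affinity than Ca, contrary to the simple trend — adding an electron to Ca (ns²) has to open a new, higher-energy np subshell, which is unfavourable.
Note the exception: Ge has a higher electron affinity than As, contrary to the simple trend — adding an electron to As's half-filled 4p³ is unfavourable, so Ge (4p²) has the more exothermic EA.
Tabulated electron affinity (kJ/mol): K 48, Ca 2, Ge 119, As 78, Se 195, Br 325.
So from highest to lowest: Br > Se > Ge > As > K > Ca.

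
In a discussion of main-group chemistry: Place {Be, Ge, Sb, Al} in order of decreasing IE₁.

Removing the outermost electron gets harder across a period and easier down a group.
A diagonal step moves right (one effect) and down (the opposite effect) at once.
Ge > Al: the two effects oppose for this pair; the across-period effect wins (762 vs 578 kJ/mol).
Sb > Ge: the two effects oppose for this pair; the across-period effect wins (831 vs 762 kJ/mol).
Be > Sb: the two effects oppose for this pair; the down-group effect wins (900 vs 831 kJ/mol).
For reference (kJ/mol): Be 900, Al 578, Ge 762, Sb 831.
So from highest to lowest: Be > Sb > Ge > Al.

Be > Sb > Ge > Al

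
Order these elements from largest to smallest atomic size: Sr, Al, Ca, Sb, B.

Sr > Ca > Sb > Al > B

B is in period 2, group 13; Al is in period 3, group 13; Ca is in period 4, group 2; Sr is in period 5, group 2; Sb is in period 5, group 15.
Radius decreases left→right (rising Z_eff, same n) and increases top→bottom (higher n).
Here both period and group differ, so the two effects have to be weighed against each other.
Al > B: Al sits below B in group 13, so the down-group effect alone puts Al larger.
Sb > Al: the two effects oppose for this pair; the down-group effect wins (140 vs 126 pm).
Ca > Sb: the two effects oppose for this pair; the across-period effect wins (171 vs 140 pm).
Sr > Ca: they share group 2; the group trend gives Sr the larger value.
Approximate values (pm): B 85, Al 126, Ca 171, Sr 185, Sb 140.
So from largest to smallest: Sr > Ca > Sb > Al > B.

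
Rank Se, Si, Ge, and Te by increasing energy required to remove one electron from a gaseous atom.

Ge, Si, Te, Se

Si is in period 3, group 14; Ge is in period 4, group 14; Se is in period 4, group 16; Te is in period 5, group 16.
IE₁ increases left→right with effective nuclear charge and decreases top→bottom as the valence shell moves farther out.
Here both period and group differ, so the two effects have to be weighed against each other.
Si > Ge: Si sits above Ge in group 14, so the down-group effect alone puts Si higher.
Te > Si: the two effects oppose for this pair; the across-period effect wins (869 vs 786 kJ/mol).
Se > Te: Se sits above Te in group 16, so the down-group effect alone puts Se higher.
Tabulated first ionization energy (kJ/mol): Si 786, Ge 762, Se 941, Te 869.
So from lowest to highest: Ge < Si < Te < Se.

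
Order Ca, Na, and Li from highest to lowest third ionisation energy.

After 2 electrons have been removed, what remains? Ca²⁺ is the bare [Ar] core; Na²⁺ is already 1 electron into the core; Li²⁺ is already 1 electron into the core.
All of these are removing an electron from a noble-gas core or deeper; the smaller core (lower principal quantum number) is held far more tightly, and within a period the higher nuclear charge binds the same core more tightly.
Tabulated IE_3 (kJ/mol): Ca 4912, Na 6910, Li 11815.
So the third ionization energies run Ca < Na < Li.

Li > Na > Ca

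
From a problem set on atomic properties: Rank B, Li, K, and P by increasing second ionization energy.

P < B < K < Li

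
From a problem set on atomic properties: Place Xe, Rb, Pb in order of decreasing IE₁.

Xe > Pb > Rb

Removing the outermost electron gets harder across a period and easier down a group.
Neither a single period nor a single group — weigh both effects.
Pb > Rb: period and group pull opposite ways; the across-period shift dominates (716 vs 403 kJ/mol).
Xe > Pb: both effects reinforce here, so Xe is clearly the higher of the two.
For reference (kJ/mol): Rb 403, Xe 1170, Pb 716.
So from highest to lowest: Xe > Pb > Rb.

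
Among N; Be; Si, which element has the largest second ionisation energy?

N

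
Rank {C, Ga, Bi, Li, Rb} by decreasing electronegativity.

C, Bi, Ga, Li, Rb

Li is in period 2, group 1; C is in period 2, group 14; Ga is in period 4, group 13; Rb is in period 5, group 1; Bi is in period 6, group 15.
Electronegativity increases across a period and decreases down a group, tracking effective nuclear charge and atomic size.
Neither a single period nor a single group — weigh both effects.
Li > Rb: they share group 1; the group trend gives Li the larger value.
Ga > Li: period and group pull opposite ways; the across-period shift dominates (1.81 vs 0.98).
Bi > Ga: the two effects oppose for this pair; the across-period effect wins (2.02 vs 1.81).
C > Bi: period and group pull opposite ways; the down-group shift dominates (2.55 vs 2.02).
Approximate values (Pauling): Li 0.98, C 2.55, Ga 1.81, Rb 0.82, Bi 2.02.
So from highest to lowest: C > Bi > Ga > Li > Rb.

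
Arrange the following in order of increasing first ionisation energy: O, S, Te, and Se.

Removing the outermost electron gets harder across a period and easier down a group.
All are in group 16, so first ionization energy increases up the group.
So from lowest to highest: Te < Se < S < O.

Te < Se < S < O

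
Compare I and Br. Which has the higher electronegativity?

Br

Br is in period 4, group 17; I is in period 5, group 17.
Electronegativity increases across a period and decreases down a group, tracking effective nuclear charge and atomic size.
All are in group 17, so electronegativity increases up the group.
So Br has the higher electronegativity (Br > I).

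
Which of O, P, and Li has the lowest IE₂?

IE_2 is the cost of taking one more electron from the +1 cation: O⁺ still has 5 valence electrons; P⁺ still has 4 valence electrons; Li⁺ is the bare [He] core.
Breaking into a closed-shell core is much more expensive than removing a leftover valence electron — Li has the largest IE_2 here.
Valence configurations: O⁺ [He]2s²2p³, P⁺ [Ne]3s²3p².
Approximate IE_2 values (kJ/mol): O 3388, P 1907, Li 7298.
So the second ionization energies run P < O < Li.

P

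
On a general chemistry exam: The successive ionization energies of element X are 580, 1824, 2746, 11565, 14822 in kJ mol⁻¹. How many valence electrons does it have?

Look for the largest jump between consecutive ionization energies: IE4/IE3 ≈ 4.2, far larger than any earlier ratio.
That jump marks the point where a core electron is being removed. So the atom has 3 valence electrons.

3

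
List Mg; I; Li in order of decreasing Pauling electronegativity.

I, Mg, Li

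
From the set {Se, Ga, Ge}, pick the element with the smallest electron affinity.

Electron affinity generally becomes more exothermic across a period toward the halogens and less exothermic down a group.
All lie in period 4, so electron affinity increases left to right.
The smallest electron affinity among these belongs to Ga.

Ga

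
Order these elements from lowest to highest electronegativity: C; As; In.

C is in period 2, group 14; As is in period 4, group 15; In is in period 5, group 13.
Smaller atoms with higher effective nuclear charge are more electronegative.
Here both period and group differ, so the two effects have to be weighed against each other.
As > In: both effects reinforce here, so As is clearly the higher of the two.
C > As: the two effects oppose for this pair; the down-group effect wins (2.55 vs 2.18).
Tabulated electronegativity (Pauling): C 2.55, As 2.18, In 1.78.
So from lowest to highest: In < As < C.

In, As, C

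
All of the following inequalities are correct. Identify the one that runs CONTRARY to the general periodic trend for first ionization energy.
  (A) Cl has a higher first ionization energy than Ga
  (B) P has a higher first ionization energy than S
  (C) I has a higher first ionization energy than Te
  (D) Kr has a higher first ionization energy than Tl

The general trend: first ionization energy increases across a period and decreases down a group.
(A) Cl (period 3, group 17) vs Ga (period 4, group 13): the stated order agrees with the simple trend.
(B) P (period 3, group 15) vs S (period 3, group 16): the stated order contradicts the simple trend.
(C) I (period 5, group 17) vs Te (period 5, group 16): the stated order agrees with the simple trend.
(D) Kr (period 4, group 18) vs Tl (period 6, group 13): the stated order agrees with the simple trend.
The exception is (B): S (3p⁴) ionizes more easily than half-filled P (3p³) because the paired 3p electron in S is pushed out by e⁻–e⁻ repulsion.

(B)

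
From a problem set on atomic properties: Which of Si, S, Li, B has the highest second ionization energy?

After 1 electron has been removed, what remains? Si⁺ still has 3 valence electrons; S⁺ still has 5 valence electrons; Li⁺ is the bare [He] core; B⁺ still has 2 valence electrons.
Core electrons are held far more tightly than valence electrons, so Li tops the IE_2 order.
Valence configurations: Si⁺ [Ne]3s²3p¹, S⁺ [Ne]3s²3p³, B⁺ [He]2s².
Tabulated IE_2 (kJ/mol): Si 1577, S 2252, Li 7298, B 2427.
Hence IE_2: Si < S < B < Li.

Li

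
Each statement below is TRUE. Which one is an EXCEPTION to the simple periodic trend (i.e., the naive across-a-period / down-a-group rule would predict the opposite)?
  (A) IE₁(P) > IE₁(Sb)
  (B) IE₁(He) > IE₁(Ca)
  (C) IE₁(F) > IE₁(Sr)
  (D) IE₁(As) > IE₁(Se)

(D)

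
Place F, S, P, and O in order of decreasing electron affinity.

O is in period 2, group 16; F is in period 2, group 17; P is in period 3, group 15; S is in period 3, group 16.
Adding an electron releases more energy for atoms nearer the top right (short of the noble gases).
Neither a single period nor a single group — weigh both effects.
O > P: both effects reinforce here, so O is clearly the higher of the two.
S > O: this pair runs against the simple trend — see the exception note.
F > S: both effects reinforce here, so F is clearly the higher of the two.
Note the exception: S has a higher electron affinity than O, contrary to the simple trend — the compact 2p subshell of O repels the added electron more than S's larger 3p does.
Tabulated electron affinity (kJ/mol): O 141, F 328, P 72, S 200.
So from highest to lowest: F > S > O > P.

F > S > O > P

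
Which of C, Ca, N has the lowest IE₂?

After 1 electron has been removed, what remains? C⁺ still has 3 valence electrons; Ca⁺ still has 1 valence electron; N⁺ still has 4 valence electrons.
All are still removing valence electrons, so compare the +1 ions as you would atoms: IE_2 generally rises across a period (higher Z_eff) and falls down a group (larger shell), subject to the usual subshell exceptions.
Valence configurations: C⁺ [He]2s²2p¹, Ca⁺ [Ar]4s¹, N⁺ [He]2s²2p².
Tabulated IE_2 (kJ/mol): C 2353, Ca 1145, N 2856.
Putting it together, IE_2: Ca < C < N.

Ca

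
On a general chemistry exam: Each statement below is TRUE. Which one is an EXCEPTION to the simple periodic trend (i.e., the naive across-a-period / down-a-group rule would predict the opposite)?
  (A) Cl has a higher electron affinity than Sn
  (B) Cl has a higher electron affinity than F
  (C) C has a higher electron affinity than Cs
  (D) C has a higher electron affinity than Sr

The general trend: electron affinity increases across a period and decreases down a group.
(A) Cl (period 3, group 17) vs Sn (period 5, group 14): the stated order agrees with the simple trend.
(B) Cl (period 3, group 17) vs F (period 2, group 17): the stated order contradicts the simple trend.
(C) C (period 2, group 14) vs Cs (period 6, group 1): the stated order agrees with the simple trend.
(D) C (period 2, group 14) vs Sr (period 5, group 2): the stated order agrees with the simple trend.
The exception is (B): F's small 2p subshell makes the incoming electron feel strong e⁻–e⁻ repulsion, so Cl actually releases more energy on gaining an electron.

(B)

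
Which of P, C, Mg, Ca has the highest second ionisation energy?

After 1 electron has been removed, what remains? P⁺ still has 4 valence electrons; C⁺ still has 3 valence electrons; Mg⁺ still has 1 valence electron; Ca⁺ still has 1 valence electron.
All are still removing valence electrons, so compare the +1 ions as you would atoms: IE_2 generally rises across a period (higher Z_eff) and falls down a group (larger shell), subject to the usual subshell exceptions.
Valence configurations: P⁺ [Ne]3s²3p², C⁺ [He]2s²2p¹, Mg⁺ [Ne]3s¹, Ca⁺ [Ar]4s¹.
The numbers (kJ/mol): P 1907, C 2353, Mg 1451, Ca 1145.
Putting it together, IE_2: Ca < Mg < P < C.

C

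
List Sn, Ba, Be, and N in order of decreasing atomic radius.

Ba > Sn > Be > N

Be is in period 2, group 2; N is in period 2, group 15; Sn is in period 5, group 14; Ba is in period 6, group 2.
Moving right in a period, electrons are added to the same shell under a stronger nuclear pull, so atoms get smaller; moving down, a new shell is opened and atoms get larger.
Neither a single period nor a single group — weigh both effects.
Be > N: both are in period 2; the period trend gives Be the larger value.
Sn > Be: period and group pull opposite ways; the down-group shift dominates (140 vs 102 pm).
Ba > Sn: relative to Sn, both the across-period and down-group shifts push Ba's atomic radius up.
For reference (pm): Be 102, N 71, Sn 140, Ba 196.
So from largest to smallest: Ba > Sn > Be > N.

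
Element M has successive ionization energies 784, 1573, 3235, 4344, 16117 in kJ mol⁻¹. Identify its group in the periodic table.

Group 14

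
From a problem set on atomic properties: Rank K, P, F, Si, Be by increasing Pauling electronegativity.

K < Be < Si < P < F

Be is in period 2, group 2; F is in period 2, group 17; Si is in period 3, group 14; P is in period 3, group 15; K is in period 4, group 1.
Atoms toward the upper right of the periodic table pull bonding electrons most strongly.
Here both period and group differ, so the two effects have to be weighed against each other.
Be > K: both effects reinforce here, so Be is clearly the higher of the two.
Si > Be: the two effects oppose for this pair; the across-period effect wins (1.90 vs 1.57).
P > Si: P lies to the right of Si in period 3, so the across-period effect alone puts P higher.
F > P: relative to P, both the across-period and down-group shifts push F's electronegativity up.
For reference (Pauling): Be 1.57, F 3.98, Si 1.90, P 2.19, K 0.82.
So from lowest to highest: K < Be < Si < P < F.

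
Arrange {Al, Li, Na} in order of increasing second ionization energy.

After 1 electron has been removed, what remains? Al⁺ still has 2 valence electrons; Li⁺ is the bare [He] core; Na⁺ is the bare [Ne] core.
Core electrons are held far more tightly than valence electrons, so Na and Li top the IE_2 order.
The numbers (kJ/mol): Al 1817, Li 7298, Na 4562.
Overall IE_2 order: Al < Na < Li.

Al < Na < Li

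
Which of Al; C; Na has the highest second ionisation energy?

Na

After 1 electron has been removed, what remains? Al⁺ still has 2 valence electrons; C⁺ still has 3 valence electrons; Na⁺ is the bare [Ne] core.
Breaking into a closed-shell core is much more expensive than removing a leftover valence electron — Na has the largest IE_2 here.
Valence configurations: Al⁺ [Ne]3s², C⁺ [He]2s²2p¹.
Tabulated IE_2 (kJ/mol): Al 1817, C 2353, Na 4562.
Overall IE_2 order: Al < C < Na.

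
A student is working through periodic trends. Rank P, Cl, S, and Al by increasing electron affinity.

Al < P < S < Cl

Al is in period 3, group 13; P is in period 3, group 15; S is in period 3, group 16; Cl is in period 3, group 17.
Atoms with high Z_eff and room in the valence shell (especially the halogens) have the most exothermic electron affinities.
All lie in period 3, so electron affinity increases left to right.
So from lowest to highest: Al < P < S < Cl.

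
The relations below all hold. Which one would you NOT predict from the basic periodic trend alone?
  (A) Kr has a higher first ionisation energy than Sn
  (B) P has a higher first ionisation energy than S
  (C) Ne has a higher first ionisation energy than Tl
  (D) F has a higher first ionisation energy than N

(B)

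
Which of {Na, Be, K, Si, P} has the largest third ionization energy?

IE_3 is the cost of taking one more electron from the +2 cation: Na²⁺ is already 1 electron into the core; Be²⁺ is the bare [He] core; K²⁺ is already 1 electron into the core; Si²⁺ still has 2 valence electrons; P²⁺ still has 3 valence electrons.
Breaking into a closed-shell core is much more expensive than removing a leftover valence electron — K, Na and Be have the largest IE_3 here.
Valence configurations: Si²⁺ [Ne]3s², P²⁺ [Ne]3s²3p¹.
P²⁺ loses a lone 3p electron whereas Si²⁺ must break into a filled 3s² pair, so IE_3(Si) > IE_3(P) even though P has the higher nuclear charge.
Approximate IE_3 values (kJ/mol): Na 6910, Be 14849, K 4420, Si 3232, P 2914.
Overall IE_3 order: P < Si < K < Na < Be.

Be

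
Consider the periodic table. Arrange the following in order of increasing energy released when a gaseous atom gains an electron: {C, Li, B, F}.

B, Li, C, F

Li is in period 2, group 1; B is in period 2, group 13; C is in period 2, group 14; F is in period 2, group 17.
Atoms with high Z_eff and room in the valence shell (especially the halogens) have the most exothermic electron affinities.
All lie in period 2; the across-period trend (electron affinity increases left to right) applies, with the exception below.
Note the exception: Li has a higher electron affinity than B, contrary to the simple trend — B's ns²np¹ configuration gives only a small electron affinity — the sparsely filled np subshell binds an added electron weakly.
Approximate values (kJ/mol): Li 60, B 27, C 122, F 328.
So from lowest to highest: B < Li < C < F.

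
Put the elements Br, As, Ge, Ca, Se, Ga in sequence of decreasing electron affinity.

Br, Se, Ge, As, Ga, Ca

EA tends to increase across a period and decrease down a group, though the pattern is less regular than for IE or radius.
All lie in period 4; the across-period trend (electron affinity increases left to right) applies, with the exception below.
Note the exception: Ge has a higher electron affinity than As, contrary to the simple trend — adding an electron to As's half-filled 4p³ is unfavourable, so Ge (4p²) has the more exothermic EA.
For reference (kJ/mol): Ca 2, Ga 29, Ge 119, As 78, Se 195, Br 325.
So from highest to lowest: Br > Se > Ge > As > Ga > Ca.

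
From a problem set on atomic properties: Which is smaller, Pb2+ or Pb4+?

Pb4+

Both ions have Z = 82 protons, but Pb4+ has lost more electrons, so its remaining electrons feel a larger effective nuclear charge per electron and are pulled in more tightly.
Higher positive charge → smaller ion, so Pb2+ > Pb4+.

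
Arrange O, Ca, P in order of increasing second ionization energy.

Consider each +1 ion: O⁺ still has 5 valence electrons; Ca⁺ still has 1 valence electron; P⁺ still has 4 valence electrons.
All are still removing valence electrons, so compare the +1 ions as you would atoms: IE_2 generally rises across a period (higher Z_eff) and falls down a group (larger shell), subject to the usual subshell exceptions.
Valence configurations: O⁺ [He]2s²2p³, Ca⁺ [Ar]4s¹, P⁺ [Ne]3s²3p².
The numbers (kJ/mol): O 3388, Ca 1145, P 1907.
Hence IE_2: Ca < P < O.

Ca < P < O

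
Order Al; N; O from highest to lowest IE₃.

O, N, Al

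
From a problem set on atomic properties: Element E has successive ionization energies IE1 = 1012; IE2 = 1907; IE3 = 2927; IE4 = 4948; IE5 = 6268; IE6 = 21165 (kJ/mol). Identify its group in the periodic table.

Group 15

Look for the largest jump between consecutive ionization energies: IE6/IE5 ≈ 3.4, far larger than any earlier ratio.
That jump marks the point where a core electron is being removed. So the atom has 5 valence electrons.
A main-group element with 5 valence electrons is in group 15.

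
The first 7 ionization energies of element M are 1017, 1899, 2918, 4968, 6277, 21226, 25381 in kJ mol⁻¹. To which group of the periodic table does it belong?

Look for the largest jump between consecutive ionization energies: IE6/IE5 ≈ 3.4, far larger than any earlier ratio.
That jump marks the point where a core electron is being removed. So the atom has 5 valence electrons.
A main-group element with 5 valence electrons is in group 15.

Group 15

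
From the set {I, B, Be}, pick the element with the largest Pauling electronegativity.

Be is in period 2, group 2; B is in period 2, group 13; I is in period 5, group 17.
Electronegativity increases across a period and decreases down a group, tracking effective nuclear charge and atomic size.
Neither a single period nor a single group — weigh both effects.
B > Be: both are in period 2; the period trend gives B the larger value.
I > B: period and group pull opposite ways; the across-period shift dominates (2.66 vs 2.04).
Tabulated electronegativity (Pauling): Be 1.57, B 2.04, I 2.66.
The largest Pauling electronegativity among these belongs to I.

I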